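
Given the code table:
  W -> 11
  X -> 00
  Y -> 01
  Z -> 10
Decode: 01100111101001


Decoding:
01 -> Y
10 -> Z
01 -> Y
11 -> W
10 -> Z
10 -> Z
01 -> Y


Result: YZYWZZY


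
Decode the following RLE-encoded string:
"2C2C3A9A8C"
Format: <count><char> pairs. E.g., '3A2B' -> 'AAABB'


Expanding each <count><char> pair:
  2C -> 'CC'
  2C -> 'CC'
  3A -> 'AAA'
  9A -> 'AAAAAAAAA'
  8C -> 'CCCCCCCC'

Decoded = CCCCAAAAAAAAAAAACCCCCCCC


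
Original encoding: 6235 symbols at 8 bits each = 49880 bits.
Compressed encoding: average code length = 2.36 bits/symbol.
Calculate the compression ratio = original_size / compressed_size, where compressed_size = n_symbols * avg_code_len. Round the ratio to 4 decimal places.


original_size = n_symbols * orig_bits = 6235 * 8 = 49880 bits
compressed_size = n_symbols * avg_code_len = 6235 * 2.36 = 14714.6 bits
ratio = original_size / compressed_size = 49880 / 14714.6 = 3.3898

Compression ratio = 3.3898


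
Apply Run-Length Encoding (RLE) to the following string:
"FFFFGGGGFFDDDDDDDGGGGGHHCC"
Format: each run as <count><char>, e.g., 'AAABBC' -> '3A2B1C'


Scanning runs left to right:
  i=0: run of 'F' x 4 -> '4F'
  i=4: run of 'G' x 4 -> '4G'
  i=8: run of 'F' x 2 -> '2F'
  i=10: run of 'D' x 7 -> '7D'
  i=17: run of 'G' x 5 -> '5G'
  i=22: run of 'H' x 2 -> '2H'
  i=24: run of 'C' x 2 -> '2C'

RLE = 4F4G2F7D5G2H2C


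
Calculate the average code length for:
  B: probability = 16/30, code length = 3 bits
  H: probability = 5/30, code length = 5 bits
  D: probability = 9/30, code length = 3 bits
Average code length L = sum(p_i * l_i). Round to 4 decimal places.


Weighted contributions p_i * l_i:
  B: (16/30) * 3 = 48/30
  H: (5/30) * 5 = 25/30
  D: (9/30) * 3 = 27/30
Sum = (48 + 25 + 27)/30 = 100/30

L = 100/30 = 3.3333 bits/symbol


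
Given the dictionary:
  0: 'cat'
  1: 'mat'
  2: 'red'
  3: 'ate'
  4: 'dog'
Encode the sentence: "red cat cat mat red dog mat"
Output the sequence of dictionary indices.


Look up each word in the dictionary:
  'red' -> 2
  'cat' -> 0
  'cat' -> 0
  'mat' -> 1
  'red' -> 2
  'dog' -> 4
  'mat' -> 1

Encoded: [2, 0, 0, 1, 2, 4, 1]


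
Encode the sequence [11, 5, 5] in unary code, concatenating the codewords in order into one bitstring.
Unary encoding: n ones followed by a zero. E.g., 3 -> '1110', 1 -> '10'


Encode each number as n ones followed by a terminating 0:
  11 -> 111111111110 (12 bits)
  5 -> 111110 (6 bits)
  5 -> 111110 (6 bits)
Total length = 12 + 6 + 6 = 24 bits.

Unary([11, 5, 5]) = 111111111110111110111110 (24 bits)


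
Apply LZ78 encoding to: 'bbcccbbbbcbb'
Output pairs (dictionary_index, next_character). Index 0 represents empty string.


LZ78 encoding steps:
Dictionary: {0: ''}
Step 1: w='' (idx 0), next='b' -> output (0, 'b'), add 'b' as idx 1
Step 2: w='b' (idx 1), next='c' -> output (1, 'c'), add 'bc' as idx 2
Step 3: w='' (idx 0), next='c' -> output (0, 'c'), add 'c' as idx 3
Step 4: w='c' (idx 3), next='b' -> output (3, 'b'), add 'cb' as idx 4
Step 5: w='b' (idx 1), next='b' -> output (1, 'b'), add 'bb' as idx 5
Step 6: w='bc' (idx 2), next='b' -> output (2, 'b'), add 'bcb' as idx 6
Step 7: w='b' (idx 1), end of input -> output (1, '')


Encoded: [(0, 'b'), (1, 'c'), (0, 'c'), (3, 'b'), (1, 'b'), (2, 'b'), (1, '')]


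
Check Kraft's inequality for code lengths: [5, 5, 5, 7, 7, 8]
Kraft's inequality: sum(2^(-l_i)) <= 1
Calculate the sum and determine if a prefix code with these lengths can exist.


Sum = 2^(-5) + 2^(-5) + 2^(-5) + 2^(-7) + 2^(-7) + 2^(-8)
    = 0.03125 + 0.03125 + 0.03125 + 0.0078125 + 0.0078125 + 0.00390625
    = 29/256 = 0.11328125
Since 0.11328125 <= 1, Kraft's inequality IS satisfied.
A prefix code with these lengths CAN exist.

Kraft sum = 0.11328125. Satisfied.


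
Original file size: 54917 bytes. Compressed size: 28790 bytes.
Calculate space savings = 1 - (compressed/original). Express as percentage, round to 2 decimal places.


ratio = compressed/original = 28790/54917 = 0.524246
savings = 1 - ratio = 1 - 0.524246 = 0.475754
as a percentage: 0.475754 * 100 = 47.58%

Space savings = 1 - 28790/54917 = 47.58%


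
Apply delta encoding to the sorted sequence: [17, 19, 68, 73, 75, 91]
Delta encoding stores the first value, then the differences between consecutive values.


First value: 17
Deltas:
  19 - 17 = 2
  68 - 19 = 49
  73 - 68 = 5
  75 - 73 = 2
  91 - 75 = 16


Delta encoded: [17, 2, 49, 5, 2, 16]


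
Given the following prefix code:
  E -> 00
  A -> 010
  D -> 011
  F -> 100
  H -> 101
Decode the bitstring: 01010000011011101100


Decoding step by step:
Bits 010 -> A
Bits 100 -> F
Bits 00 -> E
Bits 011 -> D
Bits 011 -> D
Bits 101 -> H
Bits 100 -> F


Decoded message: AFEDDHF


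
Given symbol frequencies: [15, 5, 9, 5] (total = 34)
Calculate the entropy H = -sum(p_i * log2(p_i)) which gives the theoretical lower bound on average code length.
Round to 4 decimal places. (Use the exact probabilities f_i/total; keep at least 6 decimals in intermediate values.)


Per-symbol terms -p_i * log2(p_i) with p_i = f_i/34:
  p = 15/34 = 0.441176: log2(p) = -1.180572, -p*log2(p) = 0.520841
  p = 5/34 = 0.147059: log2(p) = -2.765535, -p*log2(p) = 0.406696
  p = 9/34 = 0.264706: log2(p) = -1.917538, -p*log2(p) = 0.507584
  p = 5/34 = 0.147059: log2(p) = -2.765535, -p*log2(p) = 0.406696
H = 0.520841 + 0.406696 + 0.507584 + 0.406696 = 1.841817

H = 1.8418 bits/symbol


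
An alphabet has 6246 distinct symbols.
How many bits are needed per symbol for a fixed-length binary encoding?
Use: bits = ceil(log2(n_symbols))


log2(6246) = 12.6087
Bracket: 2^12 = 4096 < 6246 <= 2^13 = 8192
So ceil(log2(6246)) = 13

bits = ceil(log2(6246)) = ceil(12.6087) = 13 bits


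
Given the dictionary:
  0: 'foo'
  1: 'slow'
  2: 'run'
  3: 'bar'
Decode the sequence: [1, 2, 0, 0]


Look up each index in the dictionary:
  1 -> 'slow'
  2 -> 'run'
  0 -> 'foo'
  0 -> 'foo'

Decoded: "slow run foo foo"


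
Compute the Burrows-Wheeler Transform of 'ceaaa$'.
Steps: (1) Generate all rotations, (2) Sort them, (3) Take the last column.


Rotations (sorted):
  0: $ceaaa -> last char: a
  1: a$ceaa -> last char: a
  2: aa$cea -> last char: a
  3: aaa$ce -> last char: e
  4: ceaaa$ -> last char: $
  5: eaaa$c -> last char: c


BWT = aaae$c


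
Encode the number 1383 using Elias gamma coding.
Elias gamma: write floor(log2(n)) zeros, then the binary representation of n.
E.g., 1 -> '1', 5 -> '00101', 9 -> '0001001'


num_bits = floor(log2(1383)) + 1 = 11
leading_zeros = num_bits - 1 = 10
binary(1383) = 10101100111

Elias gamma(1383) = '0000000000' + '10101100111' = 000000000010101100111 (21 bits)


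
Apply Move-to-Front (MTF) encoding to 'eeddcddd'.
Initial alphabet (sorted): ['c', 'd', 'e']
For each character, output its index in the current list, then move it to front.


MTF encoding:
'e': index 2 in ['c', 'd', 'e'] -> ['e', 'c', 'd']
'e': index 0 in ['e', 'c', 'd'] -> ['e', 'c', 'd']
'd': index 2 in ['e', 'c', 'd'] -> ['d', 'e', 'c']
'd': index 0 in ['d', 'e', 'c'] -> ['d', 'e', 'c']
'c': index 2 in ['d', 'e', 'c'] -> ['c', 'd', 'e']
'd': index 1 in ['c', 'd', 'e'] -> ['d', 'c', 'e']
'd': index 0 in ['d', 'c', 'e'] -> ['d', 'c', 'e']
'd': index 0 in ['d', 'c', 'e'] -> ['d', 'c', 'e']


Output: [2, 0, 2, 0, 2, 1, 0, 0]


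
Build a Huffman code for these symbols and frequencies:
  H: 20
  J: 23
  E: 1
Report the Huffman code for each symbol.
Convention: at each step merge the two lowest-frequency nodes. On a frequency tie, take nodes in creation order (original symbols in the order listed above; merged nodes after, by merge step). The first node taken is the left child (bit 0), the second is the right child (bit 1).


Huffman tree construction:
Step 1: Merge E(1) + H(20) = 21
Step 2: Merge (E+H)(21) + J(23) = 44
Read each symbol's code off the tree from the root (left child = 0, right child = 1).

Codes:
  H: 01 (length 2)
  J: 1 (length 1)
  E: 00 (length 2)
Average code length: 65/44 = 1.4773 bits/symbol


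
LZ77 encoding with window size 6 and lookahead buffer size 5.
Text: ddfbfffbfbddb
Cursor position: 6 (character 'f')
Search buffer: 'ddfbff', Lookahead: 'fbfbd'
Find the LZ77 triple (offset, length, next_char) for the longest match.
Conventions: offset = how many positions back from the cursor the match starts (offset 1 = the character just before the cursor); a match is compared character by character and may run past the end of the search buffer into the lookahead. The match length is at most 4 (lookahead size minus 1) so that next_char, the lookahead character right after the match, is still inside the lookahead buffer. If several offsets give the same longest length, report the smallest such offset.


Try each offset into the search buffer:
  offset=1 (pos 5, char 'f'): match length 1
  offset=2 (pos 4, char 'f'): match length 1
  offset=3 (pos 3, char 'b'): match length 0
  offset=4 (pos 2, char 'f'): match length 3
  offset=5 (pos 1, char 'd'): match length 0
  offset=6 (pos 0, char 'd'): match length 0
Longest match has length 3 at offset 4.
next_char = character at position 6 + 3 = 9 -> 'b'

Best match: offset=4, length=3 (matching 'fbf' starting at position 2)
LZ77 triple: (4, 3, 'b')


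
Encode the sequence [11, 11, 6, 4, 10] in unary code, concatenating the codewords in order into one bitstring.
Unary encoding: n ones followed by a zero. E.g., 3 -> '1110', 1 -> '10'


Encode each number as n ones followed by a terminating 0:
  11 -> 111111111110 (12 bits)
  11 -> 111111111110 (12 bits)
  6 -> 1111110 (7 bits)
  4 -> 11110 (5 bits)
  10 -> 11111111110 (11 bits)
Total length = 12 + 12 + 7 + 5 + 11 = 47 bits.

Unary([11, 11, 6, 4, 10]) = 11111111111011111111111011111101111011111111110 (47 bits)


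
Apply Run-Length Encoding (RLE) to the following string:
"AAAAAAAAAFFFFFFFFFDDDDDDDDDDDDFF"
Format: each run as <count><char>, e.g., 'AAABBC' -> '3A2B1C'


Scanning runs left to right:
  i=0: run of 'A' x 9 -> '9A'
  i=9: run of 'F' x 9 -> '9F'
  i=18: run of 'D' x 12 -> '12D'
  i=30: run of 'F' x 2 -> '2F'

RLE = 9A9F12D2F


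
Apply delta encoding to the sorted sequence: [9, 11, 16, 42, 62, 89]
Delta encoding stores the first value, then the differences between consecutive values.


First value: 9
Deltas:
  11 - 9 = 2
  16 - 11 = 5
  42 - 16 = 26
  62 - 42 = 20
  89 - 62 = 27


Delta encoded: [9, 2, 5, 26, 20, 27]


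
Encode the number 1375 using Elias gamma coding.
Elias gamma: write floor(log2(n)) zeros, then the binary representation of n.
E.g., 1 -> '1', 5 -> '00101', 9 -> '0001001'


num_bits = floor(log2(1375)) + 1 = 11
leading_zeros = num_bits - 1 = 10
binary(1375) = 10101011111

Elias gamma(1375) = '0000000000' + '10101011111' = 000000000010101011111 (21 bits)


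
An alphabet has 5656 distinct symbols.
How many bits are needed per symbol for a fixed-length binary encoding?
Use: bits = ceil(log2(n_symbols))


log2(5656) = 12.4656
Bracket: 2^12 = 4096 < 5656 <= 2^13 = 8192
So ceil(log2(5656)) = 13

bits = ceil(log2(5656)) = ceil(12.4656) = 13 bits


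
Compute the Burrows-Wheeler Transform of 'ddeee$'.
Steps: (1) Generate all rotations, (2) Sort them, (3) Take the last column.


Rotations (sorted):
  0: $ddeee -> last char: e
  1: ddeee$ -> last char: $
  2: deee$d -> last char: d
  3: e$ddee -> last char: e
  4: ee$dde -> last char: e
  5: eee$dd -> last char: d


BWT = e$deed


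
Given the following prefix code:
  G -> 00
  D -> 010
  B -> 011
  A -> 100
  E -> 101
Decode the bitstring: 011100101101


Decoding step by step:
Bits 011 -> B
Bits 100 -> A
Bits 101 -> E
Bits 101 -> E


Decoded message: BAEE


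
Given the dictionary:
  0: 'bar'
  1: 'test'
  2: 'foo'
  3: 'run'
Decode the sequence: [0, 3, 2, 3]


Look up each index in the dictionary:
  0 -> 'bar'
  3 -> 'run'
  2 -> 'foo'
  3 -> 'run'

Decoded: "bar run foo run"


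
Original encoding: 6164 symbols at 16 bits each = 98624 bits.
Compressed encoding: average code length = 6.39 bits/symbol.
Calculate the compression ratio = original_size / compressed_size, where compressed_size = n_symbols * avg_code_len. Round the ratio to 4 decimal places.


original_size = n_symbols * orig_bits = 6164 * 16 = 98624 bits
compressed_size = n_symbols * avg_code_len = 6164 * 6.39 = 39387.96 bits
ratio = original_size / compressed_size = 98624 / 39387.96 = 2.5039

Compression ratio = 2.5039


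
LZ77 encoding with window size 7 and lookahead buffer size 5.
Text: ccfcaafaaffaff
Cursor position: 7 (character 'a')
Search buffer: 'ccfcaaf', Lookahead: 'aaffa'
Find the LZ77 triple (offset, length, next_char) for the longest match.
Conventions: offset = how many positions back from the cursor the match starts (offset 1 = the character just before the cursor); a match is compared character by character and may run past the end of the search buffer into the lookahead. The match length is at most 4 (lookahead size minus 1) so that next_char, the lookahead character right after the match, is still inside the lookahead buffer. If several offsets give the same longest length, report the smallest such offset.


Try each offset into the search buffer:
  offset=1 (pos 6, char 'f'): match length 0
  offset=2 (pos 5, char 'a'): match length 1
  offset=3 (pos 4, char 'a'): match length 3
  offset=4 (pos 3, char 'c'): match length 0
  offset=5 (pos 2, char 'f'): match length 0
  offset=6 (pos 1, char 'c'): match length 0
  offset=7 (pos 0, char 'c'): match length 0
Longest match has length 3 at offset 3.
next_char = character at position 7 + 3 = 10 -> 'f'

Best match: offset=3, length=3 (matching 'aaf' starting at position 4)
LZ77 triple: (3, 3, 'f')


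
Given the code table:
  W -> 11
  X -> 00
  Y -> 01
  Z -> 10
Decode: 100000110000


Decoding:
10 -> Z
00 -> X
00 -> X
11 -> W
00 -> X
00 -> X


Result: ZXXWXX


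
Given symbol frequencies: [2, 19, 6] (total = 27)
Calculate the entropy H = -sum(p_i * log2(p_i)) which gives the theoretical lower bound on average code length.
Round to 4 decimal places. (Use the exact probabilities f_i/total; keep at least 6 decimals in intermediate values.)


Per-symbol terms -p_i * log2(p_i) with p_i = f_i/27:
  p = 2/27 = 0.074074: log2(p) = -3.754888, -p*log2(p) = 0.278140
  p = 19/27 = 0.703704: log2(p) = -0.506960, -p*log2(p) = 0.356750
  p = 6/27 = 0.222222: log2(p) = -2.169925, -p*log2(p) = 0.482206
H = 0.278140 + 0.356750 + 0.482206 = 1.117096

H = 1.1171 bits/symbol


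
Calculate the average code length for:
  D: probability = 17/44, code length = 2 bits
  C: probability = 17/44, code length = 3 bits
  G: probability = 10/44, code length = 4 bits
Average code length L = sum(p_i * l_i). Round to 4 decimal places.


Weighted contributions p_i * l_i:
  D: (17/44) * 2 = 34/44
  C: (17/44) * 3 = 51/44
  G: (10/44) * 4 = 40/44
Sum = (34 + 51 + 40)/44 = 125/44

L = 125/44 = 2.8409 bits/symbol


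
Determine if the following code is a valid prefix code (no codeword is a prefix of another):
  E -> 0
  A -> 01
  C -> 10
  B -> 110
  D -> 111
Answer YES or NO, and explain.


Checking each pair (does one codeword prefix another?):
  E='0' vs A='01': prefix -- VIOLATION

NO -- this is NOT a valid prefix code. E (0) is a prefix of A (01).


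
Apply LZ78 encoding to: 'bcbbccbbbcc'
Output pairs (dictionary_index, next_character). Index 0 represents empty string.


LZ78 encoding steps:
Dictionary: {0: ''}
Step 1: w='' (idx 0), next='b' -> output (0, 'b'), add 'b' as idx 1
Step 2: w='' (idx 0), next='c' -> output (0, 'c'), add 'c' as idx 2
Step 3: w='b' (idx 1), next='b' -> output (1, 'b'), add 'bb' as idx 3
Step 4: w='c' (idx 2), next='c' -> output (2, 'c'), add 'cc' as idx 4
Step 5: w='bb' (idx 3), next='b' -> output (3, 'b'), add 'bbb' as idx 5
Step 6: w='cc' (idx 4), end of input -> output (4, '')


Encoded: [(0, 'b'), (0, 'c'), (1, 'b'), (2, 'c'), (3, 'b'), (4, '')]


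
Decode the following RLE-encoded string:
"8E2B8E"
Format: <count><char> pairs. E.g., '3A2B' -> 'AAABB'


Expanding each <count><char> pair:
  8E -> 'EEEEEEEE'
  2B -> 'BB'
  8E -> 'EEEEEEEE'

Decoded = EEEEEEEEBBEEEEEEEE


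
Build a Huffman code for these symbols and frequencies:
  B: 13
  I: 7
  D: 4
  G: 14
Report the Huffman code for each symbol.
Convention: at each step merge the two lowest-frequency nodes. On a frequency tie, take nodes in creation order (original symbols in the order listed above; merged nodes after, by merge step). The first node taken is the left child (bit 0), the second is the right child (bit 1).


Huffman tree construction:
Step 1: Merge D(4) + I(7) = 11
Step 2: Merge (D+I)(11) + B(13) = 24
Step 3: Merge G(14) + ((D+I)+B)(24) = 38
Read each symbol's code off the tree from the root (left child = 0, right child = 1).

Codes:
  B: 11 (length 2)
  I: 101 (length 3)
  D: 100 (length 3)
  G: 0 (length 1)
Average code length: 73/38 = 1.9211 bits/symbol


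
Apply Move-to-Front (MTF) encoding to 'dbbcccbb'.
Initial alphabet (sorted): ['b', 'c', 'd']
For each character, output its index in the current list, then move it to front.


MTF encoding:
'd': index 2 in ['b', 'c', 'd'] -> ['d', 'b', 'c']
'b': index 1 in ['d', 'b', 'c'] -> ['b', 'd', 'c']
'b': index 0 in ['b', 'd', 'c'] -> ['b', 'd', 'c']
'c': index 2 in ['b', 'd', 'c'] -> ['c', 'b', 'd']
'c': index 0 in ['c', 'b', 'd'] -> ['c', 'b', 'd']
'c': index 0 in ['c', 'b', 'd'] -> ['c', 'b', 'd']
'b': index 1 in ['c', 'b', 'd'] -> ['b', 'c', 'd']
'b': index 0 in ['b', 'c', 'd'] -> ['b', 'c', 'd']


Output: [2, 1, 0, 2, 0, 0, 1, 0]


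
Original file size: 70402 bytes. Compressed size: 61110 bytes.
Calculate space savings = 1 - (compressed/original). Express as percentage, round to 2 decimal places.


ratio = compressed/original = 61110/70402 = 0.868015
savings = 1 - ratio = 1 - 0.868015 = 0.131985
as a percentage: 0.131985 * 100 = 13.2%

Space savings = 1 - 61110/70402 = 13.2%


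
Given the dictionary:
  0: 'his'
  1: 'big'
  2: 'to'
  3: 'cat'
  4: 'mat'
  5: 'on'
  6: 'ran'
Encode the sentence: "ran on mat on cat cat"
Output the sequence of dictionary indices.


Look up each word in the dictionary:
  'ran' -> 6
  'on' -> 5
  'mat' -> 4
  'on' -> 5
  'cat' -> 3
  'cat' -> 3

Encoded: [6, 5, 4, 5, 3, 3]


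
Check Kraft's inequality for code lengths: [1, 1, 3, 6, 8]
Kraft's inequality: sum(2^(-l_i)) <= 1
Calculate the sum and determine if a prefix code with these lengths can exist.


Sum = 2^(-1) + 2^(-1) + 2^(-3) + 2^(-6) + 2^(-8)
    = 0.5 + 0.5 + 0.125 + 0.015625 + 0.00390625
    = 293/256 = 1.14453125
Since 1.14453125 > 1, Kraft's inequality is NOT satisfied.
A prefix code with these lengths CANNOT exist.

Kraft sum = 1.14453125. Not satisfied.


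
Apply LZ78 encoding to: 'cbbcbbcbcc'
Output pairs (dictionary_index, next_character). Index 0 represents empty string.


LZ78 encoding steps:
Dictionary: {0: ''}
Step 1: w='' (idx 0), next='c' -> output (0, 'c'), add 'c' as idx 1
Step 2: w='' (idx 0), next='b' -> output (0, 'b'), add 'b' as idx 2
Step 3: w='b' (idx 2), next='c' -> output (2, 'c'), add 'bc' as idx 3
Step 4: w='b' (idx 2), next='b' -> output (2, 'b'), add 'bb' as idx 4
Step 5: w='c' (idx 1), next='b' -> output (1, 'b'), add 'cb' as idx 5
Step 6: w='c' (idx 1), next='c' -> output (1, 'c'), add 'cc' as idx 6


Encoded: [(0, 'c'), (0, 'b'), (2, 'c'), (2, 'b'), (1, 'b'), (1, 'c')]


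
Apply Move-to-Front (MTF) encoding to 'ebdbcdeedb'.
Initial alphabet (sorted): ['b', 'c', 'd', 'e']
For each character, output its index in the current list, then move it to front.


MTF encoding:
'e': index 3 in ['b', 'c', 'd', 'e'] -> ['e', 'b', 'c', 'd']
'b': index 1 in ['e', 'b', 'c', 'd'] -> ['b', 'e', 'c', 'd']
'd': index 3 in ['b', 'e', 'c', 'd'] -> ['d', 'b', 'e', 'c']
'b': index 1 in ['d', 'b', 'e', 'c'] -> ['b', 'd', 'e', 'c']
'c': index 3 in ['b', 'd', 'e', 'c'] -> ['c', 'b', 'd', 'e']
'd': index 2 in ['c', 'b', 'd', 'e'] -> ['d', 'c', 'b', 'e']
'e': index 3 in ['d', 'c', 'b', 'e'] -> ['e', 'd', 'c', 'b']
'e': index 0 in ['e', 'd', 'c', 'b'] -> ['e', 'd', 'c', 'b']
'd': index 1 in ['e', 'd', 'c', 'b'] -> ['d', 'e', 'c', 'b']
'b': index 3 in ['d', 'e', 'c', 'b'] -> ['b', 'd', 'e', 'c']


Output: [3, 1, 3, 1, 3, 2, 3, 0, 1, 3]


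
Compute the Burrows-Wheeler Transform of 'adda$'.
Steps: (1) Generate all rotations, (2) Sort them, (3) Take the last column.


Rotations (sorted):
  0: $adda -> last char: a
  1: a$add -> last char: d
  2: adda$ -> last char: $
  3: da$ad -> last char: d
  4: dda$a -> last char: a


BWT = ad$da


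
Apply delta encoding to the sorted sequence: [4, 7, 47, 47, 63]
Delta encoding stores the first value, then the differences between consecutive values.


First value: 4
Deltas:
  7 - 4 = 3
  47 - 7 = 40
  47 - 47 = 0
  63 - 47 = 16


Delta encoded: [4, 3, 40, 0, 16]


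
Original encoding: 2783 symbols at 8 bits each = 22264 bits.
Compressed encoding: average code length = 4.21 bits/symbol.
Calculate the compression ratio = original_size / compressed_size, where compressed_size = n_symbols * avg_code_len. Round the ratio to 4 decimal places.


original_size = n_symbols * orig_bits = 2783 * 8 = 22264 bits
compressed_size = n_symbols * avg_code_len = 2783 * 4.21 = 11716.43 bits
ratio = original_size / compressed_size = 22264 / 11716.43 = 1.9002

Compression ratio = 1.9002


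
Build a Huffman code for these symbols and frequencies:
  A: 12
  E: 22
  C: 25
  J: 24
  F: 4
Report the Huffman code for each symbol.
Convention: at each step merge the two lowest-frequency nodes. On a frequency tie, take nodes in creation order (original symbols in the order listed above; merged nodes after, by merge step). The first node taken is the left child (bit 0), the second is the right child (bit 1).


Huffman tree construction:
Step 1: Merge F(4) + A(12) = 16
Step 2: Merge (F+A)(16) + E(22) = 38
Step 3: Merge J(24) + C(25) = 49
Step 4: Merge ((F+A)+E)(38) + (J+C)(49) = 87
Read each symbol's code off the tree from the root (left child = 0, right child = 1).

Codes:
  A: 001 (length 3)
  E: 01 (length 2)
  C: 11 (length 2)
  J: 10 (length 2)
  F: 000 (length 3)
Average code length: 190/87 = 2.1839 bits/symbol


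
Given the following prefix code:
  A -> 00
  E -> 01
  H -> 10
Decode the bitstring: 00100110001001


Decoding step by step:
Bits 00 -> A
Bits 10 -> H
Bits 01 -> E
Bits 10 -> H
Bits 00 -> A
Bits 10 -> H
Bits 01 -> E


Decoded message: AHEHAHE


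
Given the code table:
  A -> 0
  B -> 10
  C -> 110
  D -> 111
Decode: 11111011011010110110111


Decoding:
111 -> D
110 -> C
110 -> C
110 -> C
10 -> B
110 -> C
110 -> C
111 -> D


Result: DCCCBCCD


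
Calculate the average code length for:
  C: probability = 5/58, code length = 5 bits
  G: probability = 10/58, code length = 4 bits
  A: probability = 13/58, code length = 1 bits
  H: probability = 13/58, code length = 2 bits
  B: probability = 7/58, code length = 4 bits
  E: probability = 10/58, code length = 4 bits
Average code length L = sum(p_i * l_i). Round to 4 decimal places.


Weighted contributions p_i * l_i:
  C: (5/58) * 5 = 25/58
  G: (10/58) * 4 = 40/58
  A: (13/58) * 1 = 13/58
  H: (13/58) * 2 = 26/58
  B: (7/58) * 4 = 28/58
  E: (10/58) * 4 = 40/58
Sum = (25 + 40 + 13 + 26 + 28 + 40)/58 = 172/58

L = 172/58 = 2.9655 bits/symbol


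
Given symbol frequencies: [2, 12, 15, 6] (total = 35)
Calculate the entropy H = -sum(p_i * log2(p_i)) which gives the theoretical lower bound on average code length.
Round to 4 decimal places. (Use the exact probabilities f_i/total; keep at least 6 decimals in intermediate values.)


Per-symbol terms -p_i * log2(p_i) with p_i = f_i/35:
  p = 2/35 = 0.057143: log2(p) = -4.129283, -p*log2(p) = 0.235959
  p = 12/35 = 0.342857: log2(p) = -1.544321, -p*log2(p) = 0.529481
  p = 15/35 = 0.428571: log2(p) = -1.222392, -p*log2(p) = 0.523882
  p = 6/35 = 0.171429: log2(p) = -2.544321, -p*log2(p) = 0.436169
H = 0.235959 + 0.529481 + 0.523882 + 0.436169 = 1.725491

H = 1.7255 bits/symbol


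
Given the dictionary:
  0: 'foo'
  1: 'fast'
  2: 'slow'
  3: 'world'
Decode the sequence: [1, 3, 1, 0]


Look up each index in the dictionary:
  1 -> 'fast'
  3 -> 'world'
  1 -> 'fast'
  0 -> 'foo'

Decoded: "fast world fast foo"


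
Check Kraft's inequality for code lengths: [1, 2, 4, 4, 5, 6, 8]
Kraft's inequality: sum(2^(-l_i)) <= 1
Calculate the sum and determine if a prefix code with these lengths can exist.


Sum = 2^(-1) + 2^(-2) + 2^(-4) + 2^(-4) + 2^(-5) + 2^(-6) + 2^(-8)
    = 0.5 + 0.25 + 0.0625 + 0.0625 + 0.03125 + 0.015625 + 0.00390625
    = 237/256 = 0.92578125
Since 0.92578125 <= 1, Kraft's inequality IS satisfied.
A prefix code with these lengths CAN exist.

Kraft sum = 0.92578125. Satisfied.


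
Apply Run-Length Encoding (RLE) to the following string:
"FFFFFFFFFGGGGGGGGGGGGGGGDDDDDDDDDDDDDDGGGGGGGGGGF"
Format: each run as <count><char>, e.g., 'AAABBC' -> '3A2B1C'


Scanning runs left to right:
  i=0: run of 'F' x 9 -> '9F'
  i=9: run of 'G' x 15 -> '15G'
  i=24: run of 'D' x 14 -> '14D'
  i=38: run of 'G' x 10 -> '10G'
  i=48: run of 'F' x 1 -> '1F'

RLE = 9F15G14D10G1F


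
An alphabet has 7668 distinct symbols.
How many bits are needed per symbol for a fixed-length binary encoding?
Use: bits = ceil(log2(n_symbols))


log2(7668) = 12.9046
Bracket: 2^12 = 4096 < 7668 <= 2^13 = 8192
So ceil(log2(7668)) = 13

bits = ceil(log2(7668)) = ceil(12.9046) = 13 bits


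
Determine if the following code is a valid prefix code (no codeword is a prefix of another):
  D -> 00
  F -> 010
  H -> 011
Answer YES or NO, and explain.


Checking each pair (does one codeword prefix another?):
  D='00' vs F='010': no prefix
  D='00' vs H='011': no prefix
  F='010' vs D='00': no prefix
  F='010' vs H='011': no prefix
  H='011' vs D='00': no prefix
  H='011' vs F='010': no prefix
No violation found over all pairs.

YES -- this is a valid prefix code. No codeword is a prefix of any other codeword.


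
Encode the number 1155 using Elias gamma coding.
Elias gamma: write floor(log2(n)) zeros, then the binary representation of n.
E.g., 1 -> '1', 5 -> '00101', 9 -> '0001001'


num_bits = floor(log2(1155)) + 1 = 11
leading_zeros = num_bits - 1 = 10
binary(1155) = 10010000011

Elias gamma(1155) = '0000000000' + '10010000011' = 000000000010010000011 (21 bits)


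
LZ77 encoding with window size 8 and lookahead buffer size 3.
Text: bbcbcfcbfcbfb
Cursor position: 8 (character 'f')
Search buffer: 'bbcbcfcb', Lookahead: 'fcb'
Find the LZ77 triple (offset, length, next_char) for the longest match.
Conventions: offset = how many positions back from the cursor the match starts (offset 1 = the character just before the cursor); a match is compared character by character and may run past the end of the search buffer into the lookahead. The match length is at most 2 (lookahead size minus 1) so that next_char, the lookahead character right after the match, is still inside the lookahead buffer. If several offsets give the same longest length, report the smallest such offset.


Try each offset into the search buffer:
  offset=1 (pos 7, char 'b'): match length 0
  offset=2 (pos 6, char 'c'): match length 0
  offset=3 (pos 5, char 'f'): match length 2
  offset=4 (pos 4, char 'c'): match length 0
  offset=5 (pos 3, char 'b'): match length 0
  offset=6 (pos 2, char 'c'): match length 0
  offset=7 (pos 1, char 'b'): match length 0
  offset=8 (pos 0, char 'b'): match length 0
Longest match has length 2 at offset 3.
next_char = character at position 8 + 2 = 10 -> 'b'

Best match: offset=3, length=2 (matching 'fc' starting at position 5)
LZ77 triple: (3, 2, 'b')


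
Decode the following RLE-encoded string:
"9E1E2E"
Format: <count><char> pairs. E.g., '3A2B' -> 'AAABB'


Expanding each <count><char> pair:
  9E -> 'EEEEEEEEE'
  1E -> 'E'
  2E -> 'EE'

Decoded = EEEEEEEEEEEE


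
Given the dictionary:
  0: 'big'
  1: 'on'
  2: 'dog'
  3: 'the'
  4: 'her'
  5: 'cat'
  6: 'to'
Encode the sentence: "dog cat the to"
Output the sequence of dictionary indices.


Look up each word in the dictionary:
  'dog' -> 2
  'cat' -> 5
  'the' -> 3
  'to' -> 6

Encoded: [2, 5, 3, 6]


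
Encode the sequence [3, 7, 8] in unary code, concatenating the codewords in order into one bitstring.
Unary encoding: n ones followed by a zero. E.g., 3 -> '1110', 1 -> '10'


Encode each number as n ones followed by a terminating 0:
  3 -> 1110 (4 bits)
  7 -> 11111110 (8 bits)
  8 -> 111111110 (9 bits)
Total length = 4 + 8 + 9 = 21 bits.

Unary([3, 7, 8]) = 111011111110111111110 (21 bits)


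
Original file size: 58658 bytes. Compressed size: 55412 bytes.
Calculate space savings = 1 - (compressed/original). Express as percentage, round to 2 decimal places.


ratio = compressed/original = 55412/58658 = 0.944662
savings = 1 - ratio = 1 - 0.944662 = 0.055338
as a percentage: 0.055338 * 100 = 5.53%

Space savings = 1 - 55412/58658 = 5.53%


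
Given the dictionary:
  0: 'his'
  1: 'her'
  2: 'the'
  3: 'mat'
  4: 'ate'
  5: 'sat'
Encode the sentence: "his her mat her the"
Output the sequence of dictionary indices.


Look up each word in the dictionary:
  'his' -> 0
  'her' -> 1
  'mat' -> 3
  'her' -> 1
  'the' -> 2

Encoded: [0, 1, 3, 1, 2]


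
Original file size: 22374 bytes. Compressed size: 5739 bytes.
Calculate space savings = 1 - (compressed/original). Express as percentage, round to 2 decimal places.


ratio = compressed/original = 5739/22374 = 0.256503
savings = 1 - ratio = 1 - 0.256503 = 0.743497
as a percentage: 0.743497 * 100 = 74.35%

Space savings = 1 - 5739/22374 = 74.35%


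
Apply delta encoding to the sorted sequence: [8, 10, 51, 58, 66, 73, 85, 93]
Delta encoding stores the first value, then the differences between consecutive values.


First value: 8
Deltas:
  10 - 8 = 2
  51 - 10 = 41
  58 - 51 = 7
  66 - 58 = 8
  73 - 66 = 7
  85 - 73 = 12
  93 - 85 = 8


Delta encoded: [8, 2, 41, 7, 8, 7, 12, 8]


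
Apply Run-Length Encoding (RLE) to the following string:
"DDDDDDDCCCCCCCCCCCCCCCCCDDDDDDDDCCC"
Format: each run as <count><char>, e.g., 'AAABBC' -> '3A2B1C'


Scanning runs left to right:
  i=0: run of 'D' x 7 -> '7D'
  i=7: run of 'C' x 17 -> '17C'
  i=24: run of 'D' x 8 -> '8D'
  i=32: run of 'C' x 3 -> '3C'

RLE = 7D17C8D3C


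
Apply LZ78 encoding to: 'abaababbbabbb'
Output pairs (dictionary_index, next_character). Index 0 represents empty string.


LZ78 encoding steps:
Dictionary: {0: ''}
Step 1: w='' (idx 0), next='a' -> output (0, 'a'), add 'a' as idx 1
Step 2: w='' (idx 0), next='b' -> output (0, 'b'), add 'b' as idx 2
Step 3: w='a' (idx 1), next='a' -> output (1, 'a'), add 'aa' as idx 3
Step 4: w='b' (idx 2), next='a' -> output (2, 'a'), add 'ba' as idx 4
Step 5: w='b' (idx 2), next='b' -> output (2, 'b'), add 'bb' as idx 5
Step 6: w='ba' (idx 4), next='b' -> output (4, 'b'), add 'bab' as idx 6
Step 7: w='bb' (idx 5), end of input -> output (5, '')


Encoded: [(0, 'a'), (0, 'b'), (1, 'a'), (2, 'a'), (2, 'b'), (4, 'b'), (5, '')]


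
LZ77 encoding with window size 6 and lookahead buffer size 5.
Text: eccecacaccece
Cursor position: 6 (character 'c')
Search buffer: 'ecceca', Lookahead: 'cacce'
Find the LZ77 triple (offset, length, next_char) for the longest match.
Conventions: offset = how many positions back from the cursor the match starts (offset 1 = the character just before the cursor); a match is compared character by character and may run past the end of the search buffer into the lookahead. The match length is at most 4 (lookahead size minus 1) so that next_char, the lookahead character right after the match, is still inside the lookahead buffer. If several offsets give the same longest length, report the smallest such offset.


Try each offset into the search buffer:
  offset=1 (pos 5, char 'a'): match length 0
  offset=2 (pos 4, char 'c'): match length 3
  offset=3 (pos 3, char 'e'): match length 0
  offset=4 (pos 2, char 'c'): match length 1
  offset=5 (pos 1, char 'c'): match length 1
  offset=6 (pos 0, char 'e'): match length 0
Longest match has length 3 at offset 2.
next_char = character at position 6 + 3 = 9 -> 'c'

Best match: offset=2, length=3 (matching 'cac' starting at position 4)
LZ77 triple: (2, 3, 'c')


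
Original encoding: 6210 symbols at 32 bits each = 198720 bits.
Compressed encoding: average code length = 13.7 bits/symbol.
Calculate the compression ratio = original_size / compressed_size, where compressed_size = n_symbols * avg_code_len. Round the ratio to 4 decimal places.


original_size = n_symbols * orig_bits = 6210 * 32 = 198720 bits
compressed_size = n_symbols * avg_code_len = 6210 * 13.7 = 85077.0 bits
ratio = original_size / compressed_size = 198720 / 85077.0 = 2.3358

Compression ratio = 2.3358


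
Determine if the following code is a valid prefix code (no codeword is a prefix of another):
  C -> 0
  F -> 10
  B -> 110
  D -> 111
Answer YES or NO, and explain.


Checking each pair (does one codeword prefix another?):
  C='0' vs F='10': no prefix
  C='0' vs B='110': no prefix
  C='0' vs D='111': no prefix
  F='10' vs C='0': no prefix
  F='10' vs B='110': no prefix
  F='10' vs D='111': no prefix
  B='110' vs C='0': no prefix
  B='110' vs F='10': no prefix
  B='110' vs D='111': no prefix
  D='111' vs C='0': no prefix
  D='111' vs F='10': no prefix
  D='111' vs B='110': no prefix
No violation found over all pairs.

YES -- this is a valid prefix code. No codeword is a prefix of any other codeword.


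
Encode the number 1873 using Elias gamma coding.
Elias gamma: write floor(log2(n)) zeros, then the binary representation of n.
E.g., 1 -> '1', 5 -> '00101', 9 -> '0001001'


num_bits = floor(log2(1873)) + 1 = 11
leading_zeros = num_bits - 1 = 10
binary(1873) = 11101010001

Elias gamma(1873) = '0000000000' + '11101010001' = 000000000011101010001 (21 bits)


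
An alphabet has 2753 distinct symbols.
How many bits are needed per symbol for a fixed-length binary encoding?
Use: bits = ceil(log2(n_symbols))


log2(2753) = 11.4268
Bracket: 2^11 = 2048 < 2753 <= 2^12 = 4096
So ceil(log2(2753)) = 12

bits = ceil(log2(2753)) = ceil(11.4268) = 12 bits


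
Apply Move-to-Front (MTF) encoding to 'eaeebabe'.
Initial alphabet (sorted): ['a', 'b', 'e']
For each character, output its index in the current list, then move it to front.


MTF encoding:
'e': index 2 in ['a', 'b', 'e'] -> ['e', 'a', 'b']
'a': index 1 in ['e', 'a', 'b'] -> ['a', 'e', 'b']
'e': index 1 in ['a', 'e', 'b'] -> ['e', 'a', 'b']
'e': index 0 in ['e', 'a', 'b'] -> ['e', 'a', 'b']
'b': index 2 in ['e', 'a', 'b'] -> ['b', 'e', 'a']
'a': index 2 in ['b', 'e', 'a'] -> ['a', 'b', 'e']
'b': index 1 in ['a', 'b', 'e'] -> ['b', 'a', 'e']
'e': index 2 in ['b', 'a', 'e'] -> ['e', 'b', 'a']


Output: [2, 1, 1, 0, 2, 2, 1, 2]


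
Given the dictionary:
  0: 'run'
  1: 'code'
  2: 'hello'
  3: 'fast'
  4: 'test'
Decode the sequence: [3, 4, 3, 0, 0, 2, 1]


Look up each index in the dictionary:
  3 -> 'fast'
  4 -> 'test'
  3 -> 'fast'
  0 -> 'run'
  0 -> 'run'
  2 -> 'hello'
  1 -> 'code'

Decoded: "fast test fast run run hello code"


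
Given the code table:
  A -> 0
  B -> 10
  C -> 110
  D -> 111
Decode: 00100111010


Decoding:
0 -> A
0 -> A
10 -> B
0 -> A
111 -> D
0 -> A
10 -> B


Result: AABADAB


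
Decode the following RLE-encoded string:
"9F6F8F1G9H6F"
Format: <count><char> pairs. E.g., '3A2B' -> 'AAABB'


Expanding each <count><char> pair:
  9F -> 'FFFFFFFFF'
  6F -> 'FFFFFF'
  8F -> 'FFFFFFFF'
  1G -> 'G'
  9H -> 'HHHHHHHHH'
  6F -> 'FFFFFF'

Decoded = FFFFFFFFFFFFFFFFFFFFFFFGHHHHHHHHHFFFFFF


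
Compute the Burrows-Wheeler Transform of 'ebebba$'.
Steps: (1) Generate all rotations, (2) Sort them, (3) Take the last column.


Rotations (sorted):
  0: $ebebba -> last char: a
  1: a$ebebb -> last char: b
  2: ba$ebeb -> last char: b
  3: bba$ebe -> last char: e
  4: bebba$e -> last char: e
  5: ebba$eb -> last char: b
  6: ebebba$ -> last char: $


BWT = abbeeb$


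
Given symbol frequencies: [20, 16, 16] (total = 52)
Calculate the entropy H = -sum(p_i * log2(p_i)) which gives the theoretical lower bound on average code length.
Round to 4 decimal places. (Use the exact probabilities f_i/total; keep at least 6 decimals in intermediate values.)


Per-symbol terms -p_i * log2(p_i) with p_i = f_i/52:
  p = 20/52 = 0.384615: log2(p) = -1.378512, -p*log2(p) = 0.530197
  p = 16/52 = 0.307692: log2(p) = -1.700440, -p*log2(p) = 0.523212
  p = 16/52 = 0.307692: log2(p) = -1.700440, -p*log2(p) = 0.523212
H = 0.530197 + 0.523212 + 0.523212 = 1.576621

H = 1.5766 bits/symbol


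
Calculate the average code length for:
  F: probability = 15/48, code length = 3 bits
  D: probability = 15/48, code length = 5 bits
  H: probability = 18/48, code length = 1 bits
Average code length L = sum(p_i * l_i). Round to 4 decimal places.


Weighted contributions p_i * l_i:
  F: (15/48) * 3 = 45/48
  D: (15/48) * 5 = 75/48
  H: (18/48) * 1 = 18/48
Sum = (45 + 75 + 18)/48 = 138/48

L = 138/48 = 2.8750 bits/symbol


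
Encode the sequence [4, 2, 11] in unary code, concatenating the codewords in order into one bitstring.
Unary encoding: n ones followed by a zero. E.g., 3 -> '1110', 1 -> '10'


Encode each number as n ones followed by a terminating 0:
  4 -> 11110 (5 bits)
  2 -> 110 (3 bits)
  11 -> 111111111110 (12 bits)
Total length = 5 + 3 + 12 = 20 bits.

Unary([4, 2, 11]) = 11110110111111111110 (20 bits)


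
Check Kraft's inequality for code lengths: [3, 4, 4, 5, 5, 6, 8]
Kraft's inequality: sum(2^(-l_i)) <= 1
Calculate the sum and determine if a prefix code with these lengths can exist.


Sum = 2^(-3) + 2^(-4) + 2^(-4) + 2^(-5) + 2^(-5) + 2^(-6) + 2^(-8)
    = 0.125 + 0.0625 + 0.0625 + 0.03125 + 0.03125 + 0.015625 + 0.00390625
    = 85/256 = 0.33203125
Since 0.33203125 <= 1, Kraft's inequality IS satisfied.
A prefix code with these lengths CAN exist.

Kraft sum = 0.33203125. Satisfied.


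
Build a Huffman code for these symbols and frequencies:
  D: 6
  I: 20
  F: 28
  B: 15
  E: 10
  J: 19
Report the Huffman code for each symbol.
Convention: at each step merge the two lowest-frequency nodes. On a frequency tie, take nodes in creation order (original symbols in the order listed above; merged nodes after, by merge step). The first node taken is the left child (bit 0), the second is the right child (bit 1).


Huffman tree construction:
Step 1: Merge D(6) + E(10) = 16
Step 2: Merge B(15) + (D+E)(16) = 31
Step 3: Merge J(19) + I(20) = 39
Step 4: Merge F(28) + (B+(D+E))(31) = 59
Step 5: Merge (J+I)(39) + (F+(B+(D+E)))(59) = 98
Read each symbol's code off the tree from the root (left child = 0, right child = 1).

Codes:
  D: 1110 (length 4)
  I: 01 (length 2)
  F: 10 (length 2)
  B: 110 (length 3)
  E: 1111 (length 4)
  J: 00 (length 2)
Average code length: 243/98 = 2.4796 bits/symbol


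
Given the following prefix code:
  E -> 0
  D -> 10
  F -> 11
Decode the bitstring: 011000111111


Decoding step by step:
Bits 0 -> E
Bits 11 -> F
Bits 0 -> E
Bits 0 -> E
Bits 0 -> E
Bits 11 -> F
Bits 11 -> F
Bits 11 -> F


Decoded message: EFEEEFFF


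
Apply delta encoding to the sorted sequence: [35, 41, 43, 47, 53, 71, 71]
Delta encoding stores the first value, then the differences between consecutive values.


First value: 35
Deltas:
  41 - 35 = 6
  43 - 41 = 2
  47 - 43 = 4
  53 - 47 = 6
  71 - 53 = 18
  71 - 71 = 0


Delta encoded: [35, 6, 2, 4, 6, 18, 0]


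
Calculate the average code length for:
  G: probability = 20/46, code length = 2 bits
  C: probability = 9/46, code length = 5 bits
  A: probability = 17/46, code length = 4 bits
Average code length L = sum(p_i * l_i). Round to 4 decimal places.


Weighted contributions p_i * l_i:
  G: (20/46) * 2 = 40/46
  C: (9/46) * 5 = 45/46
  A: (17/46) * 4 = 68/46
Sum = (40 + 45 + 68)/46 = 153/46

L = 153/46 = 3.3261 bits/symbol


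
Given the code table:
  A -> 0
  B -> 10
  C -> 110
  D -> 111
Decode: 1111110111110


Decoding:
111 -> D
111 -> D
0 -> A
111 -> D
110 -> C


Result: DDADC


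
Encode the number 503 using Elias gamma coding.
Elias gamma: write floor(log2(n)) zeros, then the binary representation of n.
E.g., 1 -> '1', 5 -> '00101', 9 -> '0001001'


num_bits = floor(log2(503)) + 1 = 9
leading_zeros = num_bits - 1 = 8
binary(503) = 111110111

Elias gamma(503) = '00000000' + '111110111' = 00000000111110111 (17 bits)
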